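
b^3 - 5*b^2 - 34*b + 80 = (b - 8)*(b - 2)*(b + 5)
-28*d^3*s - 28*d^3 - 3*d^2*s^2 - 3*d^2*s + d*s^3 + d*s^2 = (-7*d + s)*(4*d + s)*(d*s + d)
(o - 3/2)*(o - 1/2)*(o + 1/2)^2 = o^4 - o^3 - o^2 + o/4 + 3/16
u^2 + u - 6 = (u - 2)*(u + 3)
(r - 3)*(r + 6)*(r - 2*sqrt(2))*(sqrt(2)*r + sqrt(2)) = sqrt(2)*r^4 - 4*r^3 + 4*sqrt(2)*r^3 - 15*sqrt(2)*r^2 - 16*r^2 - 18*sqrt(2)*r + 60*r + 72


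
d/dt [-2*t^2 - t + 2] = -4*t - 1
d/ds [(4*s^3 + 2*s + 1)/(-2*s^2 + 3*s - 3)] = (-8*s^4 + 24*s^3 - 32*s^2 + 4*s - 9)/(4*s^4 - 12*s^3 + 21*s^2 - 18*s + 9)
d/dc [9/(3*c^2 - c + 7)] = 9*(1 - 6*c)/(3*c^2 - c + 7)^2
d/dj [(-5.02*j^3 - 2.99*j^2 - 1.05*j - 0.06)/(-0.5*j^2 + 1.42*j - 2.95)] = (2.51*j^4 - 14.2568*j^3 + 39.6562*j^2 + 17.581*j + 3.1827)/(0.25*j^4 - 1.42*j^3 + 4.9664*j^2 - 8.378*j + 8.7025)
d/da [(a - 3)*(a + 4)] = 2*a + 1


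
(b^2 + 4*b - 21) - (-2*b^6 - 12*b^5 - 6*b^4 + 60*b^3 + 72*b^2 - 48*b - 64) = 2*b^6 + 12*b^5 + 6*b^4 - 60*b^3 - 71*b^2 + 52*b + 43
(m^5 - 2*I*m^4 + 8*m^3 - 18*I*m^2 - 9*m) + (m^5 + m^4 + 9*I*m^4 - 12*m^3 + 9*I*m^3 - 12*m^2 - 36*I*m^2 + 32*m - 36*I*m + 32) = 2*m^5 + m^4 + 7*I*m^4 - 4*m^3 + 9*I*m^3 - 12*m^2 - 54*I*m^2 + 23*m - 36*I*m + 32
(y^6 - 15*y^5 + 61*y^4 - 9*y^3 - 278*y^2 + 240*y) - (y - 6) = y^6 - 15*y^5 + 61*y^4 - 9*y^3 - 278*y^2 + 239*y + 6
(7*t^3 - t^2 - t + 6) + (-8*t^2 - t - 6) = 7*t^3 - 9*t^2 - 2*t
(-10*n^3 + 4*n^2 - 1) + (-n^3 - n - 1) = -11*n^3 + 4*n^2 - n - 2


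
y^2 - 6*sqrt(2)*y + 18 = (y - 3*sqrt(2))^2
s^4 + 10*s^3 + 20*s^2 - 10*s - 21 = (s - 1)*(s + 1)*(s + 3)*(s + 7)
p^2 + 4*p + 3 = (p + 1)*(p + 3)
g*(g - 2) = g^2 - 2*g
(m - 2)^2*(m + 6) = m^3 + 2*m^2 - 20*m + 24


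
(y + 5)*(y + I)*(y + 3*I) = y^3 + 5*y^2 + 4*I*y^2 - 3*y + 20*I*y - 15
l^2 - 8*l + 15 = (l - 5)*(l - 3)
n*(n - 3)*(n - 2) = n^3 - 5*n^2 + 6*n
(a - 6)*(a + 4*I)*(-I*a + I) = -I*a^3 + 4*a^2 + 7*I*a^2 - 28*a - 6*I*a + 24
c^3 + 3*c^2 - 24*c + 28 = (c - 2)^2*(c + 7)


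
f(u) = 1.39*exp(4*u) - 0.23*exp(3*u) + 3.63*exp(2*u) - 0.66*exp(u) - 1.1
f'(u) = 5.56*exp(4*u) - 0.69*exp(3*u) + 7.26*exp(2*u) - 0.66*exp(u) = (5.56*exp(3*u) - 0.69*exp(2*u) + 7.26*exp(u) - 0.66)*exp(u)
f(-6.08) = -1.10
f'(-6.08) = -0.00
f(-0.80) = -0.63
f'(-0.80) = 1.33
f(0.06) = 3.78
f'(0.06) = 13.73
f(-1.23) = -0.98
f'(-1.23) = 0.45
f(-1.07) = -0.89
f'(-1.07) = 0.68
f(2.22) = 10110.67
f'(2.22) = 40029.37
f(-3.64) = -1.11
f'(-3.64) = -0.01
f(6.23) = 92362597297.02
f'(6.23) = 369478627135.45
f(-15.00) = -1.10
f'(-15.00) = 0.00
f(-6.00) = -1.10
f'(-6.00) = 0.00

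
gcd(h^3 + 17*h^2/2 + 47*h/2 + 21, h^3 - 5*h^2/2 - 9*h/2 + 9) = h + 2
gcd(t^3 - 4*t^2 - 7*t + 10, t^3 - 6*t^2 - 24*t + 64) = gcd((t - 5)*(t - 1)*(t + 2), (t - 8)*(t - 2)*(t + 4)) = 1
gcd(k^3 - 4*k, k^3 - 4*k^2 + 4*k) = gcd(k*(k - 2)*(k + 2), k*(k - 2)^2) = k^2 - 2*k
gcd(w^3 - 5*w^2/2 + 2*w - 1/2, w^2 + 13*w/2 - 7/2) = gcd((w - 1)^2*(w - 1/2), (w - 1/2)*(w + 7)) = w - 1/2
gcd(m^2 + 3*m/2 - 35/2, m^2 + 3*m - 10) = m + 5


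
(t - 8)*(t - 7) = t^2 - 15*t + 56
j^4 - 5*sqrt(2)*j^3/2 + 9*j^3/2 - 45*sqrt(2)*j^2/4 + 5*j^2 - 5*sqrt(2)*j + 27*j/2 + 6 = (j + 1/2)*(j + 4)*(j - 3*sqrt(2)/2)*(j - sqrt(2))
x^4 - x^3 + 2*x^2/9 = x^2*(x - 2/3)*(x - 1/3)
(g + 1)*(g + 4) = g^2 + 5*g + 4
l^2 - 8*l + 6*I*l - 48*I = (l - 8)*(l + 6*I)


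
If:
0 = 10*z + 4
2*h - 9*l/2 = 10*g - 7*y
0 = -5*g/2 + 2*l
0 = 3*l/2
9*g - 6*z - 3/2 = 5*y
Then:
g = 0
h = -63/100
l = 0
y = 9/50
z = -2/5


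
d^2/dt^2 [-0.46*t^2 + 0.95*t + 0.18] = -0.920000000000000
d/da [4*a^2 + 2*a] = 8*a + 2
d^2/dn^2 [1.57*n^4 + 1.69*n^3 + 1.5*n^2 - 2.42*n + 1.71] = 18.84*n^2 + 10.14*n + 3.0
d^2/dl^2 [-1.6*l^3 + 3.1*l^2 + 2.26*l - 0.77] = 6.2 - 9.6*l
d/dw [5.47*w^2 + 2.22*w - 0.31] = 10.94*w + 2.22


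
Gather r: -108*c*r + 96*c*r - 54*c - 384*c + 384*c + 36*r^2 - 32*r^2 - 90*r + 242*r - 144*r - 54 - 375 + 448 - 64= -54*c + 4*r^2 + r*(8 - 12*c) - 45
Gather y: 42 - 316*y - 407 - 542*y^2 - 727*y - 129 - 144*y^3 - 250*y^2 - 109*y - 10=-144*y^3 - 792*y^2 - 1152*y - 504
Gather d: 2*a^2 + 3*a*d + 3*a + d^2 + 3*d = 2*a^2 + 3*a + d^2 + d*(3*a + 3)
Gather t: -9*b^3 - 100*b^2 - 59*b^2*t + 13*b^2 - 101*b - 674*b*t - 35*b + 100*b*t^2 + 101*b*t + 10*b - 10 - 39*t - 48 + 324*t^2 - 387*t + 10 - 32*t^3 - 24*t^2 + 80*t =-9*b^3 - 87*b^2 - 126*b - 32*t^3 + t^2*(100*b + 300) + t*(-59*b^2 - 573*b - 346) - 48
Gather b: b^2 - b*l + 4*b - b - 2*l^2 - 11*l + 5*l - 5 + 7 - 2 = b^2 + b*(3 - l) - 2*l^2 - 6*l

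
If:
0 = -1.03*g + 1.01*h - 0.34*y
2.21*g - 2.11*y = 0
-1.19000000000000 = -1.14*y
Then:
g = 1.00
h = 1.37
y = 1.04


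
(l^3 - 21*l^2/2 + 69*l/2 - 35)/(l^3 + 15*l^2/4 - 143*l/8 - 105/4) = 4*(l^2 - 7*l + 10)/(4*l^2 + 29*l + 30)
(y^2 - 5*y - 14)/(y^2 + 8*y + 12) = (y - 7)/(y + 6)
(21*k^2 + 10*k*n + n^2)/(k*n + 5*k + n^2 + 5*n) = (21*k^2 + 10*k*n + n^2)/(k*n + 5*k + n^2 + 5*n)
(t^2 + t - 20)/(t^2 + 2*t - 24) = (t + 5)/(t + 6)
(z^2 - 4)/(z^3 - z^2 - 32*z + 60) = (z + 2)/(z^2 + z - 30)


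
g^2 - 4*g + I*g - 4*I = (g - 4)*(g + I)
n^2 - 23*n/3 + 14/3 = (n - 7)*(n - 2/3)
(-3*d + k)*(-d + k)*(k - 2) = 3*d^2*k - 6*d^2 - 4*d*k^2 + 8*d*k + k^3 - 2*k^2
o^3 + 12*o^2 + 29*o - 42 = (o - 1)*(o + 6)*(o + 7)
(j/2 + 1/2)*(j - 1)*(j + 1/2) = j^3/2 + j^2/4 - j/2 - 1/4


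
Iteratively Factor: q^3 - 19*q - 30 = (q - 5)*(q^2 + 5*q + 6) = (q - 5)*(q + 3)*(q + 2)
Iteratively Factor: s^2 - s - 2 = (s + 1)*(s - 2)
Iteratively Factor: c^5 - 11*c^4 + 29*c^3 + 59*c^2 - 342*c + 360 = (c - 4)*(c^4 - 7*c^3 + c^2 + 63*c - 90) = (c - 4)*(c - 2)*(c^3 - 5*c^2 - 9*c + 45) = (c - 4)*(c - 3)*(c - 2)*(c^2 - 2*c - 15) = (c - 4)*(c - 3)*(c - 2)*(c + 3)*(c - 5)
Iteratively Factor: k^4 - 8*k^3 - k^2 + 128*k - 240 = (k - 3)*(k^3 - 5*k^2 - 16*k + 80) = (k - 3)*(k + 4)*(k^2 - 9*k + 20) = (k - 4)*(k - 3)*(k + 4)*(k - 5)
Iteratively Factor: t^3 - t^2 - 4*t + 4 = (t - 1)*(t^2 - 4) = (t - 1)*(t + 2)*(t - 2)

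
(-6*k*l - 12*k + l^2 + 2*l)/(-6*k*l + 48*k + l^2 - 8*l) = (l + 2)/(l - 8)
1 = 1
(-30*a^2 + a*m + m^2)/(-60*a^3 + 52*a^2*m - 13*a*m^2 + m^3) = (6*a + m)/(12*a^2 - 8*a*m + m^2)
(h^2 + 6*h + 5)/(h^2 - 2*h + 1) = (h^2 + 6*h + 5)/(h^2 - 2*h + 1)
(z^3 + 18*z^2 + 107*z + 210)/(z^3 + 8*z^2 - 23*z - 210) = (z + 5)/(z - 5)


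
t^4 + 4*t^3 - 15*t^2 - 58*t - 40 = (t - 4)*(t + 1)*(t + 2)*(t + 5)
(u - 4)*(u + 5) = u^2 + u - 20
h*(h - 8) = h^2 - 8*h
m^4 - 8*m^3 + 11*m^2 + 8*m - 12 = (m - 6)*(m - 2)*(m - 1)*(m + 1)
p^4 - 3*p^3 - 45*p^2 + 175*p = p*(p - 5)^2*(p + 7)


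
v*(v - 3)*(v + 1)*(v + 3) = v^4 + v^3 - 9*v^2 - 9*v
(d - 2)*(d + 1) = d^2 - d - 2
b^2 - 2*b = b*(b - 2)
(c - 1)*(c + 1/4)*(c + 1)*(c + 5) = c^4 + 21*c^3/4 + c^2/4 - 21*c/4 - 5/4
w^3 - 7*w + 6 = (w - 2)*(w - 1)*(w + 3)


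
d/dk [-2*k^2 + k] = 1 - 4*k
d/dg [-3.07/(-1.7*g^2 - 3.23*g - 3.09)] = (-10.438*g - 9.9161)/(1.7*g^2 + 3.23*g + 3.09)^2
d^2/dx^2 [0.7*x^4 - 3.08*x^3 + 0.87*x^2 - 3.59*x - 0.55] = 8.4*x^2 - 18.48*x + 1.74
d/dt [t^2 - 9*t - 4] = 2*t - 9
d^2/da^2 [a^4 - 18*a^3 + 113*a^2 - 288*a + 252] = 12*a^2 - 108*a + 226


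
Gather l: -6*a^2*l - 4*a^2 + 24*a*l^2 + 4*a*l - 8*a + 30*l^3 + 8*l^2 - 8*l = -4*a^2 - 8*a + 30*l^3 + l^2*(24*a + 8) + l*(-6*a^2 + 4*a - 8)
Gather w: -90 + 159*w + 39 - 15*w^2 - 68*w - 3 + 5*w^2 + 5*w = -10*w^2 + 96*w - 54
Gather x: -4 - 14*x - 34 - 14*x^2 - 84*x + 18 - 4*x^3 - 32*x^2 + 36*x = -4*x^3 - 46*x^2 - 62*x - 20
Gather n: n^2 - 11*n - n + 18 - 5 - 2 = n^2 - 12*n + 11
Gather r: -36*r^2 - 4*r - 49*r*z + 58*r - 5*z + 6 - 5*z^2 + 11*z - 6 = -36*r^2 + r*(54 - 49*z) - 5*z^2 + 6*z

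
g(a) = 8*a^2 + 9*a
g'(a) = 16*a + 9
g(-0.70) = -2.38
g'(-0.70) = -2.20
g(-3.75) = 78.75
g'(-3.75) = -51.00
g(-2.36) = 23.32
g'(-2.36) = -28.76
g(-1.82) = 10.12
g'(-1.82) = -20.12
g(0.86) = 13.66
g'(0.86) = 22.76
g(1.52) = 32.16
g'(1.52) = 33.32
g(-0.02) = -0.18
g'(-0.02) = 8.68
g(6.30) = 374.22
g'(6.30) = 109.80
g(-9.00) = 567.00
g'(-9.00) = -135.00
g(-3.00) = 45.00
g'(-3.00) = -39.00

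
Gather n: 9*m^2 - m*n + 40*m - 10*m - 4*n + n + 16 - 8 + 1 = 9*m^2 + 30*m + n*(-m - 3) + 9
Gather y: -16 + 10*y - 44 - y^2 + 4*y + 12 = -y^2 + 14*y - 48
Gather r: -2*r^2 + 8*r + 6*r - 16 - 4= -2*r^2 + 14*r - 20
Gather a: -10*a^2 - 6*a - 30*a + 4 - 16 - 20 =-10*a^2 - 36*a - 32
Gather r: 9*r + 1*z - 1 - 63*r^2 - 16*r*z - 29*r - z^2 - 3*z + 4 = -63*r^2 + r*(-16*z - 20) - z^2 - 2*z + 3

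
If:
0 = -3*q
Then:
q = 0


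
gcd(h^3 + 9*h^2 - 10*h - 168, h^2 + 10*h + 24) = h + 6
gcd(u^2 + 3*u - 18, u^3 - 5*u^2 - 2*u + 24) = u - 3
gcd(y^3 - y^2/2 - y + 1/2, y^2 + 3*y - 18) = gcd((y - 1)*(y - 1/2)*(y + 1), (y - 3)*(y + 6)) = 1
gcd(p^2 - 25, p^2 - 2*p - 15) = p - 5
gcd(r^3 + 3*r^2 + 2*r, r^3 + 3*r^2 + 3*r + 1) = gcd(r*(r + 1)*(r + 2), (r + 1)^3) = r + 1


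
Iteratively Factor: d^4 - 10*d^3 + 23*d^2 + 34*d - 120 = (d - 5)*(d^3 - 5*d^2 - 2*d + 24) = (d - 5)*(d - 4)*(d^2 - d - 6) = (d - 5)*(d - 4)*(d - 3)*(d + 2)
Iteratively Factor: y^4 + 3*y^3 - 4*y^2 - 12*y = (y + 3)*(y^3 - 4*y) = (y + 2)*(y + 3)*(y^2 - 2*y) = (y - 2)*(y + 2)*(y + 3)*(y)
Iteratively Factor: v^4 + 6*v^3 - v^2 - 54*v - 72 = (v + 3)*(v^3 + 3*v^2 - 10*v - 24) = (v + 3)*(v + 4)*(v^2 - v - 6) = (v + 2)*(v + 3)*(v + 4)*(v - 3)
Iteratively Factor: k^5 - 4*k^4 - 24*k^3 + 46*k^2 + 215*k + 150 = (k - 5)*(k^4 + k^3 - 19*k^2 - 49*k - 30) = (k - 5)^2*(k^3 + 6*k^2 + 11*k + 6) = (k - 5)^2*(k + 2)*(k^2 + 4*k + 3) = (k - 5)^2*(k + 1)*(k + 2)*(k + 3)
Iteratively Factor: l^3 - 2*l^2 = (l)*(l^2 - 2*l) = l^2*(l - 2)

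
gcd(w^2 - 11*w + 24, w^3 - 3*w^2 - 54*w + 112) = w - 8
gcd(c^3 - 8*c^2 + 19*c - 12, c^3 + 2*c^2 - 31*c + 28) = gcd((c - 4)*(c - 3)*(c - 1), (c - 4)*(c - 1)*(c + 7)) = c^2 - 5*c + 4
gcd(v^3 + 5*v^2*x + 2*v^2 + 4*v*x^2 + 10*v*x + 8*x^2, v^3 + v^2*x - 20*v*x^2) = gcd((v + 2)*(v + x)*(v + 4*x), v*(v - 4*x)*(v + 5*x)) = 1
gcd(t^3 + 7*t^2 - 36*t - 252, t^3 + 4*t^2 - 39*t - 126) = t^2 + t - 42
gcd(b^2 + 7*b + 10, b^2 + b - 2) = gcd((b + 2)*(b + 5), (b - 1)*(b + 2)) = b + 2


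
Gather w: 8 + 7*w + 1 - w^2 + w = -w^2 + 8*w + 9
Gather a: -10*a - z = -10*a - z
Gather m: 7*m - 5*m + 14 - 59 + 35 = 2*m - 10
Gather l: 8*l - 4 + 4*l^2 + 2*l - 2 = 4*l^2 + 10*l - 6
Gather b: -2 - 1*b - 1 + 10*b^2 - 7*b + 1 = 10*b^2 - 8*b - 2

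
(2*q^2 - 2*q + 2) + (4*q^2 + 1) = 6*q^2 - 2*q + 3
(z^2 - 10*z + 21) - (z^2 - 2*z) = 21 - 8*z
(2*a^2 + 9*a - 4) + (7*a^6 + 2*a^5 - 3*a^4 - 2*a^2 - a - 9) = 7*a^6 + 2*a^5 - 3*a^4 + 8*a - 13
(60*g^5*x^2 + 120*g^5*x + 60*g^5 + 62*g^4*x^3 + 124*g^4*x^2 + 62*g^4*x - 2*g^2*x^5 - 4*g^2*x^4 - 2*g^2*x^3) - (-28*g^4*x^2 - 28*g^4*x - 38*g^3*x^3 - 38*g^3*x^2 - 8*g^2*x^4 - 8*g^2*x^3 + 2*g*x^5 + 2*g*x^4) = 60*g^5*x^2 + 120*g^5*x + 60*g^5 + 62*g^4*x^3 + 152*g^4*x^2 + 90*g^4*x + 38*g^3*x^3 + 38*g^3*x^2 - 2*g^2*x^5 + 4*g^2*x^4 + 6*g^2*x^3 - 2*g*x^5 - 2*g*x^4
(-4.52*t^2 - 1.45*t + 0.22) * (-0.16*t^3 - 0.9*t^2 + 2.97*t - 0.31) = 0.7232*t^5 + 4.3*t^4 - 12.1546*t^3 - 3.1033*t^2 + 1.1029*t - 0.0682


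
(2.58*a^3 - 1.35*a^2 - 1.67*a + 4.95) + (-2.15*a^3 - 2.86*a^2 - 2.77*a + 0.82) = 0.43*a^3 - 4.21*a^2 - 4.44*a + 5.77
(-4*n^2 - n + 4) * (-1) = 4*n^2 + n - 4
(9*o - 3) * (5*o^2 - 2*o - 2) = 45*o^3 - 33*o^2 - 12*o + 6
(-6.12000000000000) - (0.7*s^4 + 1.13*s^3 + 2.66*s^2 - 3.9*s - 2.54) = -0.7*s^4 - 1.13*s^3 - 2.66*s^2 + 3.9*s - 3.58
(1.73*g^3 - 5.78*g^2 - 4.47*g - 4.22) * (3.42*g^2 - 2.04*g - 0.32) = 5.9166*g^5 - 23.2968*g^4 - 4.0498*g^3 - 3.464*g^2 + 10.0392*g + 1.3504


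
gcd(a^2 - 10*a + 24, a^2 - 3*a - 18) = a - 6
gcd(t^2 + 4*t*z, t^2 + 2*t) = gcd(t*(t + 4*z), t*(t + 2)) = t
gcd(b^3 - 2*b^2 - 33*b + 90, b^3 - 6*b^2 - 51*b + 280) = b - 5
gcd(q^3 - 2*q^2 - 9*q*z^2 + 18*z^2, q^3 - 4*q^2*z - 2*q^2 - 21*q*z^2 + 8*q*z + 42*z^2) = q^2 + 3*q*z - 2*q - 6*z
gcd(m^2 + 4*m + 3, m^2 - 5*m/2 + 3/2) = 1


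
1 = 1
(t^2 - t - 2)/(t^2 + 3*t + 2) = (t - 2)/(t + 2)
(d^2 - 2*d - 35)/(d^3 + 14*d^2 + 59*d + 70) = (d - 7)/(d^2 + 9*d + 14)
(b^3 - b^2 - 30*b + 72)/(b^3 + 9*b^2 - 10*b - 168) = (b - 3)/(b + 7)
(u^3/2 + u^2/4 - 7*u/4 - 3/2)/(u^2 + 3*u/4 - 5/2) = (2*u^3 + u^2 - 7*u - 6)/(4*u^2 + 3*u - 10)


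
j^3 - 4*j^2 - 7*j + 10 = (j - 5)*(j - 1)*(j + 2)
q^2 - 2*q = q*(q - 2)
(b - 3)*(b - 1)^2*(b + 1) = b^4 - 4*b^3 + 2*b^2 + 4*b - 3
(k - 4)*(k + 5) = k^2 + k - 20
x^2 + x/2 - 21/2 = (x - 3)*(x + 7/2)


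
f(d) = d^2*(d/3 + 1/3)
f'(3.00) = 11.00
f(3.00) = 12.00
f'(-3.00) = 7.00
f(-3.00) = -6.00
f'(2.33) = 6.98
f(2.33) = 6.03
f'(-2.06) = 2.87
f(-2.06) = -1.50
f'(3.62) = 15.52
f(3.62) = 20.18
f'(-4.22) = 15.00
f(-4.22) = -19.11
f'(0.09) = 0.07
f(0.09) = 0.00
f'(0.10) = 0.08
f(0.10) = 0.00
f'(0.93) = 1.48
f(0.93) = 0.56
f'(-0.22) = -0.10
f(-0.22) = 0.01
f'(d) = d^2/3 + 2*d*(d/3 + 1/3)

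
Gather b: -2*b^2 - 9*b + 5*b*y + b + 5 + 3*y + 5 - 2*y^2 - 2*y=-2*b^2 + b*(5*y - 8) - 2*y^2 + y + 10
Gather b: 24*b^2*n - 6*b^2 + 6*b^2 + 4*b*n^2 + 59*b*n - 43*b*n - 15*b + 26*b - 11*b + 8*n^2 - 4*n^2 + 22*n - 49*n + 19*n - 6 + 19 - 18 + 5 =24*b^2*n + b*(4*n^2 + 16*n) + 4*n^2 - 8*n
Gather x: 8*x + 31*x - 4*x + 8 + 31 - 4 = 35*x + 35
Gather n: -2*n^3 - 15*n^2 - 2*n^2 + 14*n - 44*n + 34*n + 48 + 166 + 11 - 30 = -2*n^3 - 17*n^2 + 4*n + 195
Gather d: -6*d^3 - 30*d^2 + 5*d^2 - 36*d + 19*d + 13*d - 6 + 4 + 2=-6*d^3 - 25*d^2 - 4*d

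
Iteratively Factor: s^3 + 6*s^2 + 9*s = (s + 3)*(s^2 + 3*s) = s*(s + 3)*(s + 3)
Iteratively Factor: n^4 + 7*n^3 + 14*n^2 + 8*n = (n + 1)*(n^3 + 6*n^2 + 8*n) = (n + 1)*(n + 4)*(n^2 + 2*n) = n*(n + 1)*(n + 4)*(n + 2)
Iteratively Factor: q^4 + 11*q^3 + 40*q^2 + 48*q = (q + 4)*(q^3 + 7*q^2 + 12*q) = q*(q + 4)*(q^2 + 7*q + 12) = q*(q + 3)*(q + 4)*(q + 4)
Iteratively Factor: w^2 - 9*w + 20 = (w - 4)*(w - 5)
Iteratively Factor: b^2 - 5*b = (b)*(b - 5)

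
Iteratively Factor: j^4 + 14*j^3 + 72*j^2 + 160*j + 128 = (j + 4)*(j^3 + 10*j^2 + 32*j + 32) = (j + 2)*(j + 4)*(j^2 + 8*j + 16) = (j + 2)*(j + 4)^2*(j + 4)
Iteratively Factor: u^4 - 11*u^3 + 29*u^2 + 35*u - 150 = (u - 5)*(u^3 - 6*u^2 - u + 30) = (u - 5)^2*(u^2 - u - 6) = (u - 5)^2*(u - 3)*(u + 2)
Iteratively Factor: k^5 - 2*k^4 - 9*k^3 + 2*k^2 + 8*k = (k - 4)*(k^4 + 2*k^3 - k^2 - 2*k) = (k - 4)*(k - 1)*(k^3 + 3*k^2 + 2*k) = k*(k - 4)*(k - 1)*(k^2 + 3*k + 2) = k*(k - 4)*(k - 1)*(k + 1)*(k + 2)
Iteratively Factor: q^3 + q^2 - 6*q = (q + 3)*(q^2 - 2*q) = q*(q + 3)*(q - 2)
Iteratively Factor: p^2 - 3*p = (p - 3)*(p)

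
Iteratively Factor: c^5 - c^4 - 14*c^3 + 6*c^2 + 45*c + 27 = (c + 1)*(c^4 - 2*c^3 - 12*c^2 + 18*c + 27) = (c + 1)^2*(c^3 - 3*c^2 - 9*c + 27) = (c + 1)^2*(c + 3)*(c^2 - 6*c + 9) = (c - 3)*(c + 1)^2*(c + 3)*(c - 3)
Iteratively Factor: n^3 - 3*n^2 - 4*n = (n + 1)*(n^2 - 4*n) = n*(n + 1)*(n - 4)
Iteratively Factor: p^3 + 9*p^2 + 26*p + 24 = (p + 3)*(p^2 + 6*p + 8) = (p + 3)*(p + 4)*(p + 2)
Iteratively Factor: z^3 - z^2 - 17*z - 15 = (z - 5)*(z^2 + 4*z + 3) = (z - 5)*(z + 3)*(z + 1)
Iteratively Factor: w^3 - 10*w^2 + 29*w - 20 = (w - 1)*(w^2 - 9*w + 20) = (w - 5)*(w - 1)*(w - 4)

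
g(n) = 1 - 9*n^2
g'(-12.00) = 216.00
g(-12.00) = -1295.00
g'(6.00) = -108.00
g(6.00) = -323.00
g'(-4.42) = 79.56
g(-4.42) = -174.83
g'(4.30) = -77.40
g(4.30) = -165.41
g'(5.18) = -93.24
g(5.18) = -240.49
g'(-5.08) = 91.44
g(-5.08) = -231.26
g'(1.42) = -25.56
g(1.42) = -17.15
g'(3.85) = -69.30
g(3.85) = -132.40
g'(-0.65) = 11.70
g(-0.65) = -2.80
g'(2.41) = -43.38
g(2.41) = -51.27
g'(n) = -18*n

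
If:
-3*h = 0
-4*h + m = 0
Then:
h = 0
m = 0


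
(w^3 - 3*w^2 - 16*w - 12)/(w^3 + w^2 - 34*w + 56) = (w^3 - 3*w^2 - 16*w - 12)/(w^3 + w^2 - 34*w + 56)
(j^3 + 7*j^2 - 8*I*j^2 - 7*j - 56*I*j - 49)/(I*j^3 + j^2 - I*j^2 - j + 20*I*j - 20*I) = (-I*j^3 - j^2*(8 + 7*I) + 7*j*(-8 + I) + 49*I)/(j^3 - j^2*(1 + I) + j*(20 + I) - 20)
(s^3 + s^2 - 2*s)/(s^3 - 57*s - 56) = s*(-s^2 - s + 2)/(-s^3 + 57*s + 56)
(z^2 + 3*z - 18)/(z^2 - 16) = (z^2 + 3*z - 18)/(z^2 - 16)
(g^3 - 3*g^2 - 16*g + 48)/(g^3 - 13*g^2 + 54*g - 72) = (g + 4)/(g - 6)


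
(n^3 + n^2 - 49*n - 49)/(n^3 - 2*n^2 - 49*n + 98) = (n + 1)/(n - 2)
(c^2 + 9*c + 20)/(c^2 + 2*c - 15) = (c + 4)/(c - 3)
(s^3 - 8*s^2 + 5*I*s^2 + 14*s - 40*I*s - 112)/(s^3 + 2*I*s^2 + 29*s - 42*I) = (s - 8)/(s - 3*I)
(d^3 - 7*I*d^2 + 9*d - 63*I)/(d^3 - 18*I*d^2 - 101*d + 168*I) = (d + 3*I)/(d - 8*I)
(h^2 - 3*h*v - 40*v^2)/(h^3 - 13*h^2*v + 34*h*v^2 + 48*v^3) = (-h - 5*v)/(-h^2 + 5*h*v + 6*v^2)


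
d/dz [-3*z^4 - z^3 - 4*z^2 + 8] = z*(-12*z^2 - 3*z - 8)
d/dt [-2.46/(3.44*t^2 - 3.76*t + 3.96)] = (16.9248*t - 9.2496)/(3.44*t^2 - 3.76*t + 3.96)^2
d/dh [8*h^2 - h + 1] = 16*h - 1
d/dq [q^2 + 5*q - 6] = 2*q + 5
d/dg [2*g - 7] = 2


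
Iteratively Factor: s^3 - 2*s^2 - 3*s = (s - 3)*(s^2 + s) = (s - 3)*(s + 1)*(s)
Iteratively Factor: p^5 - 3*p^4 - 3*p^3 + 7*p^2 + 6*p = (p)*(p^4 - 3*p^3 - 3*p^2 + 7*p + 6) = p*(p - 3)*(p^3 - 3*p - 2) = p*(p - 3)*(p - 2)*(p^2 + 2*p + 1) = p*(p - 3)*(p - 2)*(p + 1)*(p + 1)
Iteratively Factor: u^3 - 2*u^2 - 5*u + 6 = (u - 1)*(u^2 - u - 6) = (u - 1)*(u + 2)*(u - 3)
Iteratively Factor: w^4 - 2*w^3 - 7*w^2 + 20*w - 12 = (w - 2)*(w^3 - 7*w + 6) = (w - 2)^2*(w^2 + 2*w - 3) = (w - 2)^2*(w + 3)*(w - 1)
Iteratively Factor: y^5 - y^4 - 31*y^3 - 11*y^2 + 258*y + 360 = (y - 4)*(y^4 + 3*y^3 - 19*y^2 - 87*y - 90) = (y - 5)*(y - 4)*(y^3 + 8*y^2 + 21*y + 18) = (y - 5)*(y - 4)*(y + 3)*(y^2 + 5*y + 6) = (y - 5)*(y - 4)*(y + 2)*(y + 3)*(y + 3)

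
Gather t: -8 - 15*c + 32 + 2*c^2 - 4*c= 2*c^2 - 19*c + 24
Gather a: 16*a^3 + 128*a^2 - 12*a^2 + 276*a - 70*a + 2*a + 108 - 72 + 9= 16*a^3 + 116*a^2 + 208*a + 45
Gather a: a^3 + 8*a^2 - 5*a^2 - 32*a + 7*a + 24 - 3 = a^3 + 3*a^2 - 25*a + 21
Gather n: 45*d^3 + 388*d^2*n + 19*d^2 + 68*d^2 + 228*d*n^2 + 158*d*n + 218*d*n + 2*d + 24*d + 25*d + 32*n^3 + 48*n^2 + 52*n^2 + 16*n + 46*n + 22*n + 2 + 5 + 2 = 45*d^3 + 87*d^2 + 51*d + 32*n^3 + n^2*(228*d + 100) + n*(388*d^2 + 376*d + 84) + 9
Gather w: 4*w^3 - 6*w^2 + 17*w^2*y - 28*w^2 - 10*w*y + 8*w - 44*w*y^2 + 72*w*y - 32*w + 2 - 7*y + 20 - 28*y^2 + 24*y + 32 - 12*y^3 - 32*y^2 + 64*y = 4*w^3 + w^2*(17*y - 34) + w*(-44*y^2 + 62*y - 24) - 12*y^3 - 60*y^2 + 81*y + 54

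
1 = 1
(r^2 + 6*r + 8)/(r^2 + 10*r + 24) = (r + 2)/(r + 6)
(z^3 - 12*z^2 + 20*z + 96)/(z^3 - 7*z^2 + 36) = (z - 8)/(z - 3)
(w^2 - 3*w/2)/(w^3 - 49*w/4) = 2*(2*w - 3)/(4*w^2 - 49)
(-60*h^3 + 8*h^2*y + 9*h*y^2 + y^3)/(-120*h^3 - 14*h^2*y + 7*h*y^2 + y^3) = (-2*h + y)/(-4*h + y)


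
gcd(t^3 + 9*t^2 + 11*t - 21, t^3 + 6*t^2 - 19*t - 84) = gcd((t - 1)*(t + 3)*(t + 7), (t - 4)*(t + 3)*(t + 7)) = t^2 + 10*t + 21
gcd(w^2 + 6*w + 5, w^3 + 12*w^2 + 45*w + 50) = w + 5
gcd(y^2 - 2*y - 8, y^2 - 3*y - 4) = y - 4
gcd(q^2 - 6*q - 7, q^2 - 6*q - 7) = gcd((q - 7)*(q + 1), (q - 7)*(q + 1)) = q^2 - 6*q - 7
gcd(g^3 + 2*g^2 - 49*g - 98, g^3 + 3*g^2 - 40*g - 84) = g^2 + 9*g + 14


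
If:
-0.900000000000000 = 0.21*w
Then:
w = -4.29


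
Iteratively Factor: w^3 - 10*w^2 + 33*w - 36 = (w - 4)*(w^2 - 6*w + 9) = (w - 4)*(w - 3)*(w - 3)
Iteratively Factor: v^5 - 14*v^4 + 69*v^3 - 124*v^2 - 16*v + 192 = (v - 4)*(v^4 - 10*v^3 + 29*v^2 - 8*v - 48) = (v - 4)^2*(v^3 - 6*v^2 + 5*v + 12) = (v - 4)^3*(v^2 - 2*v - 3) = (v - 4)^3*(v + 1)*(v - 3)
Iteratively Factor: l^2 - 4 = (l + 2)*(l - 2)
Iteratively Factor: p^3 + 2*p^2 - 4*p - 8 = (p + 2)*(p^2 - 4) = (p - 2)*(p + 2)*(p + 2)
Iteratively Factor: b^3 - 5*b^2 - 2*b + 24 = (b + 2)*(b^2 - 7*b + 12) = (b - 3)*(b + 2)*(b - 4)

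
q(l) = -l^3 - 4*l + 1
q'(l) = -3*l^2 - 4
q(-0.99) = 5.93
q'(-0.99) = -6.94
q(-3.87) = 74.44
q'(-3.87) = -48.93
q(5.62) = -198.98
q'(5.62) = -98.75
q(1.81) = -12.17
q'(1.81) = -13.83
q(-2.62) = 29.46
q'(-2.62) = -24.59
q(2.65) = -28.21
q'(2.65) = -25.07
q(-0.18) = 1.73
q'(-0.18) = -4.10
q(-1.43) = 9.64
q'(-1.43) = -10.13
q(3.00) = -38.00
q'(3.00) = -31.00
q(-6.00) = 241.00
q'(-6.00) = -112.00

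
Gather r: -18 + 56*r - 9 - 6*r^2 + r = -6*r^2 + 57*r - 27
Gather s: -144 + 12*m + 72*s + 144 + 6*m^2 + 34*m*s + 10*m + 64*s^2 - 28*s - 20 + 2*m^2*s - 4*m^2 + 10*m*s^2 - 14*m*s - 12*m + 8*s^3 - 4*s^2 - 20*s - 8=2*m^2 + 10*m + 8*s^3 + s^2*(10*m + 60) + s*(2*m^2 + 20*m + 24) - 28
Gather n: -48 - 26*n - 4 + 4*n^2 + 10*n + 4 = 4*n^2 - 16*n - 48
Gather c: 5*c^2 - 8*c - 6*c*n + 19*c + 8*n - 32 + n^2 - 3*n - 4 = 5*c^2 + c*(11 - 6*n) + n^2 + 5*n - 36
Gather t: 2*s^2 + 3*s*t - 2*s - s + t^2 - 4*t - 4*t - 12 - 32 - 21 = 2*s^2 - 3*s + t^2 + t*(3*s - 8) - 65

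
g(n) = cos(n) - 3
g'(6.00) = 0.28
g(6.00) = -2.04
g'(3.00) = -0.14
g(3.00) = -3.99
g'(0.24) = -0.24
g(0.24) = -2.03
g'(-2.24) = 0.78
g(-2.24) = -3.62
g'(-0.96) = 0.82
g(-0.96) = -2.43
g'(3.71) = 0.54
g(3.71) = -3.84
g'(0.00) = 0.00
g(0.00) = -2.00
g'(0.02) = -0.02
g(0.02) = -2.00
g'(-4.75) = -1.00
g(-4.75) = -2.96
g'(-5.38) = -0.79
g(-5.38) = -2.38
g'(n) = -sin(n)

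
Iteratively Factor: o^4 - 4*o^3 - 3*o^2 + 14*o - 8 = (o + 2)*(o^3 - 6*o^2 + 9*o - 4) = (o - 4)*(o + 2)*(o^2 - 2*o + 1) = (o - 4)*(o - 1)*(o + 2)*(o - 1)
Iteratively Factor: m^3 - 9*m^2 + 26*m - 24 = (m - 4)*(m^2 - 5*m + 6) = (m - 4)*(m - 2)*(m - 3)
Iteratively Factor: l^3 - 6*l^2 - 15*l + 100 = (l + 4)*(l^2 - 10*l + 25) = (l - 5)*(l + 4)*(l - 5)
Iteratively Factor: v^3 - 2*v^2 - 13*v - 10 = (v + 1)*(v^2 - 3*v - 10) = (v + 1)*(v + 2)*(v - 5)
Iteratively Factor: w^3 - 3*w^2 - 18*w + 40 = (w - 2)*(w^2 - w - 20) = (w - 2)*(w + 4)*(w - 5)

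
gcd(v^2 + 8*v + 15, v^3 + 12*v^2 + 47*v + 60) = v^2 + 8*v + 15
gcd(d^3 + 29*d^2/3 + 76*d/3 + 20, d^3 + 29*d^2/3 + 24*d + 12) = d + 6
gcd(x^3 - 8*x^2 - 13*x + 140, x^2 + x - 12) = x + 4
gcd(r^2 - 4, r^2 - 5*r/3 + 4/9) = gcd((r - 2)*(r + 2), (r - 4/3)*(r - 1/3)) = 1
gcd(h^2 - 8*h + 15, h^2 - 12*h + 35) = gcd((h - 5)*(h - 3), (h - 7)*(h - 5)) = h - 5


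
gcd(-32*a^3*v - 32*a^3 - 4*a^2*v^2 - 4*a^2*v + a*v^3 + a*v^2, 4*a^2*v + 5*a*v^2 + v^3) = 4*a + v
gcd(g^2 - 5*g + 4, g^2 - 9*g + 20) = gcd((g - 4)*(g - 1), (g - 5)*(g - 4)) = g - 4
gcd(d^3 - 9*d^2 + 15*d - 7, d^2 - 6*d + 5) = d - 1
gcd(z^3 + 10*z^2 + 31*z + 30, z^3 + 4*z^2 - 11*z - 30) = z^2 + 7*z + 10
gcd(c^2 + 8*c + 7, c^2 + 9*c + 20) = 1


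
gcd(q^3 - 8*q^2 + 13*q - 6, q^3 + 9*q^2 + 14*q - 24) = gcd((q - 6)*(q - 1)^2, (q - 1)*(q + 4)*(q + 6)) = q - 1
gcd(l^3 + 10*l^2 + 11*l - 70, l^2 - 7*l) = 1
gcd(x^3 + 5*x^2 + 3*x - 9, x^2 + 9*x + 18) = x + 3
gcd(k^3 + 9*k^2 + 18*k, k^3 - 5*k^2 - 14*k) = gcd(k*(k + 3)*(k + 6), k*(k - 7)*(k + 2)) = k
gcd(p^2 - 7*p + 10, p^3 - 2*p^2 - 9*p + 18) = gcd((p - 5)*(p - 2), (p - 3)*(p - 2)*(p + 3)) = p - 2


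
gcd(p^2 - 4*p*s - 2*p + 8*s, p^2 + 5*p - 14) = p - 2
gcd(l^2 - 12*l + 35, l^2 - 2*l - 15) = l - 5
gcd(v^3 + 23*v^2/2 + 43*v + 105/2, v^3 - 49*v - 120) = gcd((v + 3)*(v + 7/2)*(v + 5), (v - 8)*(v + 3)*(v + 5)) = v^2 + 8*v + 15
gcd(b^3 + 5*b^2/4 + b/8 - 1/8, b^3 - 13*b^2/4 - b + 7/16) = b^2 + b/4 - 1/8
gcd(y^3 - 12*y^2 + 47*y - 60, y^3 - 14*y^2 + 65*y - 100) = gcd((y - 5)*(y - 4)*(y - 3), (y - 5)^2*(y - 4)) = y^2 - 9*y + 20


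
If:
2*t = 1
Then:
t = 1/2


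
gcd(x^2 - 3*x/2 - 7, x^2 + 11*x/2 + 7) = x + 2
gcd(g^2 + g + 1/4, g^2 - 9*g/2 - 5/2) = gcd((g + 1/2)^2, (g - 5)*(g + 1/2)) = g + 1/2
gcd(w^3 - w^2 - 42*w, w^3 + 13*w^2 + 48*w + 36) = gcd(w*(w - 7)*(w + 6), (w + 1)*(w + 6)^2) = w + 6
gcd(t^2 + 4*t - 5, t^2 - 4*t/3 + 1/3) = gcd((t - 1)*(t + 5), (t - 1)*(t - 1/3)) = t - 1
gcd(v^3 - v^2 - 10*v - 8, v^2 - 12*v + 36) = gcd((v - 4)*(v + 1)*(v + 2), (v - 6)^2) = 1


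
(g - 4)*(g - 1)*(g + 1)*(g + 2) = g^4 - 2*g^3 - 9*g^2 + 2*g + 8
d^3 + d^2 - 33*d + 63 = (d - 3)^2*(d + 7)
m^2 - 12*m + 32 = (m - 8)*(m - 4)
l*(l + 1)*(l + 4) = l^3 + 5*l^2 + 4*l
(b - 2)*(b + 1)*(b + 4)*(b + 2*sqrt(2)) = b^4 + 2*sqrt(2)*b^3 + 3*b^3 - 6*b^2 + 6*sqrt(2)*b^2 - 12*sqrt(2)*b - 8*b - 16*sqrt(2)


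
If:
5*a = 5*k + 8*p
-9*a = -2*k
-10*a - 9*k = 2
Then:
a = -4/101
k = -18/101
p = 35/404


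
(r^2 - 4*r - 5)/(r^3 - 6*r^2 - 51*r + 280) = (r + 1)/(r^2 - r - 56)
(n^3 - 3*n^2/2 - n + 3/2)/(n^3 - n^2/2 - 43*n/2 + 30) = (n^2 - 1)/(n^2 + n - 20)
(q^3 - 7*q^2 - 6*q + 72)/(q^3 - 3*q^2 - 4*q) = (q^2 - 3*q - 18)/(q*(q + 1))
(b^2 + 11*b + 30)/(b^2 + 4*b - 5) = (b + 6)/(b - 1)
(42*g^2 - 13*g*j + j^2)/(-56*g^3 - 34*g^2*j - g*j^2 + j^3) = (-6*g + j)/(8*g^2 + 6*g*j + j^2)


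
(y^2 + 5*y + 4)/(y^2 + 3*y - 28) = (y^2 + 5*y + 4)/(y^2 + 3*y - 28)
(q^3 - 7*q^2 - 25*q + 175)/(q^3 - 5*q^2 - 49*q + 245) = (q + 5)/(q + 7)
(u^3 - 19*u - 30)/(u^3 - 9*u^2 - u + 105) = (u + 2)/(u - 7)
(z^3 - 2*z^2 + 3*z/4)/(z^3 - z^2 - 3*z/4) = (2*z - 1)/(2*z + 1)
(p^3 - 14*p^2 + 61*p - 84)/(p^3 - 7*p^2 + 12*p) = (p - 7)/p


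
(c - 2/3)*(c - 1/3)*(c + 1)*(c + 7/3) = c^4 + 7*c^3/3 - 7*c^2/9 - 43*c/27 + 14/27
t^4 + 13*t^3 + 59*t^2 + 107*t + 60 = (t + 1)*(t + 3)*(t + 4)*(t + 5)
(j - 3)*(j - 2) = j^2 - 5*j + 6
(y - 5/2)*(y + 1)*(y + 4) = y^3 + 5*y^2/2 - 17*y/2 - 10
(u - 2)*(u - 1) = u^2 - 3*u + 2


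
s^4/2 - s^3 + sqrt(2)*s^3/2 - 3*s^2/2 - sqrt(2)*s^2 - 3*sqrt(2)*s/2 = s*(s/2 + 1/2)*(s - 3)*(s + sqrt(2))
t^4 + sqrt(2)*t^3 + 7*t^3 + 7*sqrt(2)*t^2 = t^2*(t + 7)*(t + sqrt(2))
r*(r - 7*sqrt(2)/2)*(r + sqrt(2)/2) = r^3 - 3*sqrt(2)*r^2 - 7*r/2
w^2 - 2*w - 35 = (w - 7)*(w + 5)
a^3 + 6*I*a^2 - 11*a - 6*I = (a + I)*(a + 2*I)*(a + 3*I)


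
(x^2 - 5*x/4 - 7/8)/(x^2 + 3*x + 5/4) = (4*x - 7)/(2*(2*x + 5))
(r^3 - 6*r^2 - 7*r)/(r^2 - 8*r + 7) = r*(r + 1)/(r - 1)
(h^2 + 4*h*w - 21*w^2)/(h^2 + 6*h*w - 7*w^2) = (-h + 3*w)/(-h + w)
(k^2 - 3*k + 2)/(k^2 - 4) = (k - 1)/(k + 2)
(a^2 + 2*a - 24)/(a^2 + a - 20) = (a + 6)/(a + 5)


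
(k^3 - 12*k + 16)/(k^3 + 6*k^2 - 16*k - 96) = (k^2 - 4*k + 4)/(k^2 + 2*k - 24)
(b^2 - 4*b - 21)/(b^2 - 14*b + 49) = (b + 3)/(b - 7)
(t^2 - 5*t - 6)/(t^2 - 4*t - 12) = (t + 1)/(t + 2)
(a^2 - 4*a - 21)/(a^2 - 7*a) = (a + 3)/a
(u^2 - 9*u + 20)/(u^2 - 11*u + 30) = (u - 4)/(u - 6)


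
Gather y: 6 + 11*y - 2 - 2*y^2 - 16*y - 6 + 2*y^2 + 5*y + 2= 0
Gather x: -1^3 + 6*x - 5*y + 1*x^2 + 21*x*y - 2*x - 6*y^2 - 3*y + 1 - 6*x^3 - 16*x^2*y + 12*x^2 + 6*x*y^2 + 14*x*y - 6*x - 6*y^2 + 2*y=-6*x^3 + x^2*(13 - 16*y) + x*(6*y^2 + 35*y - 2) - 12*y^2 - 6*y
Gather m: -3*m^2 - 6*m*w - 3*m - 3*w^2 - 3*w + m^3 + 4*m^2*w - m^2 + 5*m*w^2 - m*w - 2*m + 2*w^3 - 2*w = m^3 + m^2*(4*w - 4) + m*(5*w^2 - 7*w - 5) + 2*w^3 - 3*w^2 - 5*w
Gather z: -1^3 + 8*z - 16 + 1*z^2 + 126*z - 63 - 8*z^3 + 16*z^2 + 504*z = -8*z^3 + 17*z^2 + 638*z - 80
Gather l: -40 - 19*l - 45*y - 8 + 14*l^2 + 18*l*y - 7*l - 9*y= 14*l^2 + l*(18*y - 26) - 54*y - 48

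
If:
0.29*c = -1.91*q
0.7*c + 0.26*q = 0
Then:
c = 0.00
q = 0.00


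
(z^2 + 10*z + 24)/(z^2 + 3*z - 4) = (z + 6)/(z - 1)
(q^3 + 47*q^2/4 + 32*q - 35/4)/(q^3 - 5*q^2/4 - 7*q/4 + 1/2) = (q^2 + 12*q + 35)/(q^2 - q - 2)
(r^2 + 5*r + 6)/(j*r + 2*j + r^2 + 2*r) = (r + 3)/(j + r)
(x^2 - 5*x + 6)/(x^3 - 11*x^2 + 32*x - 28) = (x - 3)/(x^2 - 9*x + 14)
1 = 1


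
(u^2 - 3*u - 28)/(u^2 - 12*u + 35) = (u + 4)/(u - 5)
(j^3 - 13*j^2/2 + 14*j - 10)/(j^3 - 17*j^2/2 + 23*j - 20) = (j - 2)/(j - 4)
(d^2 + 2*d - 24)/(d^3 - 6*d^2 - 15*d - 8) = (-d^2 - 2*d + 24)/(-d^3 + 6*d^2 + 15*d + 8)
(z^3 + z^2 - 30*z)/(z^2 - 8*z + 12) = z*(z^2 + z - 30)/(z^2 - 8*z + 12)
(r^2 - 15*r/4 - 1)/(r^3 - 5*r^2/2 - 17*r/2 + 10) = (4*r + 1)/(2*(2*r^2 + 3*r - 5))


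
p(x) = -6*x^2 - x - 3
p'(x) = -12*x - 1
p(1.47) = -17.44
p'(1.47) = -18.64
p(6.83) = -289.72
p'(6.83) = -82.96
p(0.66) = -6.27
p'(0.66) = -8.92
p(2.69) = -49.11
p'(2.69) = -33.28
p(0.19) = -3.41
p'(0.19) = -3.28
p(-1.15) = -9.78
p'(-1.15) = 12.80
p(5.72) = -205.03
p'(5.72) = -69.64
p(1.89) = -26.32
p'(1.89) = -23.68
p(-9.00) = -480.00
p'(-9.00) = 107.00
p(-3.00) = -54.00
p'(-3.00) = 35.00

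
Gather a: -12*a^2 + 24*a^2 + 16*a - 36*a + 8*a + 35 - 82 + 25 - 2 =12*a^2 - 12*a - 24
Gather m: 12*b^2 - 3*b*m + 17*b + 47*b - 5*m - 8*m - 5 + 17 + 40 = 12*b^2 + 64*b + m*(-3*b - 13) + 52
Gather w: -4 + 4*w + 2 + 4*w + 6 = 8*w + 4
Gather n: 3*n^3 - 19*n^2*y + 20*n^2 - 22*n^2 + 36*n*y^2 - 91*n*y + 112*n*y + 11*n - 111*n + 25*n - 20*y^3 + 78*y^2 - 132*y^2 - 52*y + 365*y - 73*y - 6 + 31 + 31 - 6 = 3*n^3 + n^2*(-19*y - 2) + n*(36*y^2 + 21*y - 75) - 20*y^3 - 54*y^2 + 240*y + 50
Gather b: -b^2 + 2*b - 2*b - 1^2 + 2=1 - b^2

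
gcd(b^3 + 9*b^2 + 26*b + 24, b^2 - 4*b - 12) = b + 2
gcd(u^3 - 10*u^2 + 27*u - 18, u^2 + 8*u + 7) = 1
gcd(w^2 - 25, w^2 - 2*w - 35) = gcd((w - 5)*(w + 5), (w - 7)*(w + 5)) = w + 5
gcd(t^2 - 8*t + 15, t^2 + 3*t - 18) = t - 3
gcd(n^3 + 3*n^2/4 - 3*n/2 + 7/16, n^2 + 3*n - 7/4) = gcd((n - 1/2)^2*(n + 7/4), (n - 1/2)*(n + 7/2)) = n - 1/2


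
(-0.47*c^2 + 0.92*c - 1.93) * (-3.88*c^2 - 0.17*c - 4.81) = 1.8236*c^4 - 3.4897*c^3 + 9.5927*c^2 - 4.0971*c + 9.2833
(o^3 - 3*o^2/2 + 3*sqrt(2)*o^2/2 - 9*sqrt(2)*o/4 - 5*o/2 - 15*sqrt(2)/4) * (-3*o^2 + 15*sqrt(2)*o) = -3*o^5 + 9*o^4/2 + 21*sqrt(2)*o^4/2 - 63*sqrt(2)*o^3/4 + 105*o^3/2 - 135*o^2/2 - 105*sqrt(2)*o^2/4 - 225*o/2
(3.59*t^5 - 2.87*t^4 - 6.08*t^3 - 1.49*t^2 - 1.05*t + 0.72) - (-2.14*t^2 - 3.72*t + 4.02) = 3.59*t^5 - 2.87*t^4 - 6.08*t^3 + 0.65*t^2 + 2.67*t - 3.3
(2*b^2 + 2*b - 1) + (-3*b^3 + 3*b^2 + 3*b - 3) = -3*b^3 + 5*b^2 + 5*b - 4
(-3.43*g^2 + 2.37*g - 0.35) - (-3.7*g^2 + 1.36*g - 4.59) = 0.27*g^2 + 1.01*g + 4.24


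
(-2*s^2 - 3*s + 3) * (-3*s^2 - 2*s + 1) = 6*s^4 + 13*s^3 - 5*s^2 - 9*s + 3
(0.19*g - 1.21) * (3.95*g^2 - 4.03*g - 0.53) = 0.7505*g^3 - 5.5452*g^2 + 4.7756*g + 0.6413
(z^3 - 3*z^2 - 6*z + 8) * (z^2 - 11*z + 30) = z^5 - 14*z^4 + 57*z^3 - 16*z^2 - 268*z + 240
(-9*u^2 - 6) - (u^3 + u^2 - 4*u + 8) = -u^3 - 10*u^2 + 4*u - 14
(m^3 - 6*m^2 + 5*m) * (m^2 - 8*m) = m^5 - 14*m^4 + 53*m^3 - 40*m^2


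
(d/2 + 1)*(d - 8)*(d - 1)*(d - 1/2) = d^4/2 - 15*d^3/4 - 13*d^2/4 + 21*d/2 - 4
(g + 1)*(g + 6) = g^2 + 7*g + 6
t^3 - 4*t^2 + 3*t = t*(t - 3)*(t - 1)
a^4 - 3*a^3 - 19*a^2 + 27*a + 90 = (a - 5)*(a - 3)*(a + 2)*(a + 3)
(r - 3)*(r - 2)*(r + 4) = r^3 - r^2 - 14*r + 24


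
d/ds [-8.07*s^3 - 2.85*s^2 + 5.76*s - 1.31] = -24.21*s^2 - 5.7*s + 5.76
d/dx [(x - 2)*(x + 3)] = 2*x + 1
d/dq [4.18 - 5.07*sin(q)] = -5.07*cos(q)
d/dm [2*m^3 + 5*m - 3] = 6*m^2 + 5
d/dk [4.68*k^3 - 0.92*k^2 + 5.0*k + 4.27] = 14.04*k^2 - 1.84*k + 5.0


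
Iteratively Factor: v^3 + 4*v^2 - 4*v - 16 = (v + 4)*(v^2 - 4) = (v - 2)*(v + 4)*(v + 2)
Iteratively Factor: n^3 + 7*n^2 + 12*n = (n)*(n^2 + 7*n + 12) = n*(n + 3)*(n + 4)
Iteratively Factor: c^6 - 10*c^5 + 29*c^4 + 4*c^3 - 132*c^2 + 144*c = (c - 3)*(c^5 - 7*c^4 + 8*c^3 + 28*c^2 - 48*c) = c*(c - 3)*(c^4 - 7*c^3 + 8*c^2 + 28*c - 48) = c*(c - 3)*(c + 2)*(c^3 - 9*c^2 + 26*c - 24) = c*(c - 4)*(c - 3)*(c + 2)*(c^2 - 5*c + 6) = c*(c - 4)*(c - 3)*(c - 2)*(c + 2)*(c - 3)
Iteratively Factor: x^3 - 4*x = (x)*(x^2 - 4) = x*(x + 2)*(x - 2)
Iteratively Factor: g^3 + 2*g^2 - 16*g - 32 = (g - 4)*(g^2 + 6*g + 8) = (g - 4)*(g + 4)*(g + 2)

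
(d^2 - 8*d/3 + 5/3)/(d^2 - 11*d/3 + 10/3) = (d - 1)/(d - 2)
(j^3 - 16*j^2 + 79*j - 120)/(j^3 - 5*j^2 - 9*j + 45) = (j - 8)/(j + 3)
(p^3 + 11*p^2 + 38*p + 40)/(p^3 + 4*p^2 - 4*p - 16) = (p + 5)/(p - 2)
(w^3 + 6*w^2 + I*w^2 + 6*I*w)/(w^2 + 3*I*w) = (w^2 + w*(6 + I) + 6*I)/(w + 3*I)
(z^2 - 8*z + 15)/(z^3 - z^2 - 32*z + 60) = (z - 3)/(z^2 + 4*z - 12)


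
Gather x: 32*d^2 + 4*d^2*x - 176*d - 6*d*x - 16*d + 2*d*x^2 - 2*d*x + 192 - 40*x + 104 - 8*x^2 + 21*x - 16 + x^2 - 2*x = 32*d^2 - 192*d + x^2*(2*d - 7) + x*(4*d^2 - 8*d - 21) + 280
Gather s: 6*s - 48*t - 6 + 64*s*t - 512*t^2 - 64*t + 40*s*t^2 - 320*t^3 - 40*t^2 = s*(40*t^2 + 64*t + 6) - 320*t^3 - 552*t^2 - 112*t - 6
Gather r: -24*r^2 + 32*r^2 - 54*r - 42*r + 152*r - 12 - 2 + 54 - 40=8*r^2 + 56*r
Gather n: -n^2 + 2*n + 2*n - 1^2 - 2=-n^2 + 4*n - 3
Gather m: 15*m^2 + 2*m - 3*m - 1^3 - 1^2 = 15*m^2 - m - 2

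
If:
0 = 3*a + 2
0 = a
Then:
No Solution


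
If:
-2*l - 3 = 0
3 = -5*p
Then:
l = -3/2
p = -3/5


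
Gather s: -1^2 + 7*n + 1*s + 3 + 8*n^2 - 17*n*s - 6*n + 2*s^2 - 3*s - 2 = 8*n^2 + n + 2*s^2 + s*(-17*n - 2)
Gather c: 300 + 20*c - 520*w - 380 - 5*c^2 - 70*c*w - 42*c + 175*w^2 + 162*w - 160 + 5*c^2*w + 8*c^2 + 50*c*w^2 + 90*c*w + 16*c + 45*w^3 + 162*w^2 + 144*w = c^2*(5*w + 3) + c*(50*w^2 + 20*w - 6) + 45*w^3 + 337*w^2 - 214*w - 240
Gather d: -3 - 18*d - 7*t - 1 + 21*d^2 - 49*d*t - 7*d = 21*d^2 + d*(-49*t - 25) - 7*t - 4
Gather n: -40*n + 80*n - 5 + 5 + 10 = 40*n + 10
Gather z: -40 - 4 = -44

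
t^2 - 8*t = t*(t - 8)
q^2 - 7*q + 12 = (q - 4)*(q - 3)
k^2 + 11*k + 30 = (k + 5)*(k + 6)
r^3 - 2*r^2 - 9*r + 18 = (r - 3)*(r - 2)*(r + 3)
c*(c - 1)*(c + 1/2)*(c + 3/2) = c^4 + c^3 - 5*c^2/4 - 3*c/4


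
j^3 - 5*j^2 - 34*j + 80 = (j - 8)*(j - 2)*(j + 5)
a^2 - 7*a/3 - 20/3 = (a - 4)*(a + 5/3)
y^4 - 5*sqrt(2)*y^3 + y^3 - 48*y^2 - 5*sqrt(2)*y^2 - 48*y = y*(y + 1)*(y - 8*sqrt(2))*(y + 3*sqrt(2))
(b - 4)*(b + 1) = b^2 - 3*b - 4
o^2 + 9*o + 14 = (o + 2)*(o + 7)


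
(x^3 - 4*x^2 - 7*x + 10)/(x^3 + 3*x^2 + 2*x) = (x^2 - 6*x + 5)/(x*(x + 1))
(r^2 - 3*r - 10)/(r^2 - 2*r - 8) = (r - 5)/(r - 4)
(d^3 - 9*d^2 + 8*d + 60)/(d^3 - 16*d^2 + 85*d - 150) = (d + 2)/(d - 5)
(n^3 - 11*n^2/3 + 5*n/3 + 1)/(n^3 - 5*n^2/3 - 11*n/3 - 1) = (n - 1)/(n + 1)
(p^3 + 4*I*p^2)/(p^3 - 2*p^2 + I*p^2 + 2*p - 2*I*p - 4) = p^2*(p + 4*I)/(p^3 + p^2*(-2 + I) + 2*p*(1 - I) - 4)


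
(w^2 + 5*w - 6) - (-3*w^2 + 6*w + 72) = 4*w^2 - w - 78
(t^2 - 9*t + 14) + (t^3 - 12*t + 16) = t^3 + t^2 - 21*t + 30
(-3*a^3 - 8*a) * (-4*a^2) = 12*a^5 + 32*a^3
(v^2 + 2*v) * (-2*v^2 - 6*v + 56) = -2*v^4 - 10*v^3 + 44*v^2 + 112*v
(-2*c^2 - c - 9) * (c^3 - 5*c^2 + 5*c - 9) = -2*c^5 + 9*c^4 - 14*c^3 + 58*c^2 - 36*c + 81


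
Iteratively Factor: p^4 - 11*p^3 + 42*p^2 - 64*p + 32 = (p - 4)*(p^3 - 7*p^2 + 14*p - 8) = (p - 4)*(p - 2)*(p^2 - 5*p + 4) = (p - 4)^2*(p - 2)*(p - 1)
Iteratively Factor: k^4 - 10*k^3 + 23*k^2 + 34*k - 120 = (k - 3)*(k^3 - 7*k^2 + 2*k + 40) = (k - 4)*(k - 3)*(k^2 - 3*k - 10) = (k - 4)*(k - 3)*(k + 2)*(k - 5)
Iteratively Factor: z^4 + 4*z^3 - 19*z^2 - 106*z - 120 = (z + 2)*(z^3 + 2*z^2 - 23*z - 60) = (z - 5)*(z + 2)*(z^2 + 7*z + 12) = (z - 5)*(z + 2)*(z + 4)*(z + 3)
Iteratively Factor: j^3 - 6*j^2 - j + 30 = (j + 2)*(j^2 - 8*j + 15) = (j - 5)*(j + 2)*(j - 3)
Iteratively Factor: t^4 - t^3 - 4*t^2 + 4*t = (t - 1)*(t^3 - 4*t) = (t - 1)*(t + 2)*(t^2 - 2*t) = t*(t - 1)*(t + 2)*(t - 2)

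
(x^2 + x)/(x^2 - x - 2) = x/(x - 2)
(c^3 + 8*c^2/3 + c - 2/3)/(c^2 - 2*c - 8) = (3*c^2 + 2*c - 1)/(3*(c - 4))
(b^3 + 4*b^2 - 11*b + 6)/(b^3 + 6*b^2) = 1 - 2/b + b^(-2)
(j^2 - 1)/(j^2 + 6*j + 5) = (j - 1)/(j + 5)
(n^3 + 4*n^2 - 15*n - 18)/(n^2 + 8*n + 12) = (n^2 - 2*n - 3)/(n + 2)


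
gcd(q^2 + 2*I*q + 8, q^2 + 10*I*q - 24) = q + 4*I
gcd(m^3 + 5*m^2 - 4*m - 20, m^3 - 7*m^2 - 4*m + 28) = m^2 - 4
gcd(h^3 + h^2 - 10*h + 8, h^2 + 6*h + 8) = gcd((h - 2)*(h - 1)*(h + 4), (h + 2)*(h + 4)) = h + 4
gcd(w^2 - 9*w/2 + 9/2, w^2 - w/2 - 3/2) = w - 3/2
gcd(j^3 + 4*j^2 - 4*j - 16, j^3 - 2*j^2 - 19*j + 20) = j + 4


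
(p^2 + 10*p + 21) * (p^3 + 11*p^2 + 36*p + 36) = p^5 + 21*p^4 + 167*p^3 + 627*p^2 + 1116*p + 756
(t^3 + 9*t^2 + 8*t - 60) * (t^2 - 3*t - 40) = t^5 + 6*t^4 - 59*t^3 - 444*t^2 - 140*t + 2400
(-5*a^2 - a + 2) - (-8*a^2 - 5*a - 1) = 3*a^2 + 4*a + 3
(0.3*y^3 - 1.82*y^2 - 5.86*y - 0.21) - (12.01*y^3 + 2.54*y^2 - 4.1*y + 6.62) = -11.71*y^3 - 4.36*y^2 - 1.76*y - 6.83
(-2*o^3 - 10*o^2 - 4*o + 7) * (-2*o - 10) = 4*o^4 + 40*o^3 + 108*o^2 + 26*o - 70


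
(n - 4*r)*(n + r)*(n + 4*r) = n^3 + n^2*r - 16*n*r^2 - 16*r^3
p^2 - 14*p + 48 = (p - 8)*(p - 6)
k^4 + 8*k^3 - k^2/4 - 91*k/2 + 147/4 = (k - 3/2)*(k - 1)*(k + 7/2)*(k + 7)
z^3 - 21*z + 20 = (z - 4)*(z - 1)*(z + 5)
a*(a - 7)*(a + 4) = a^3 - 3*a^2 - 28*a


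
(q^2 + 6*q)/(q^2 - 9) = q*(q + 6)/(q^2 - 9)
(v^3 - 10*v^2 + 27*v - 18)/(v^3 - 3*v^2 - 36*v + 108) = (v - 1)/(v + 6)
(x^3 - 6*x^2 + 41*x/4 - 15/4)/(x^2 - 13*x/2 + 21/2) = (4*x^2 - 12*x + 5)/(2*(2*x - 7))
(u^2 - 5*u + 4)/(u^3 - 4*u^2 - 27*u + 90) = (u^2 - 5*u + 4)/(u^3 - 4*u^2 - 27*u + 90)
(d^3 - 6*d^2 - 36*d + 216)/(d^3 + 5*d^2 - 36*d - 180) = (d - 6)/(d + 5)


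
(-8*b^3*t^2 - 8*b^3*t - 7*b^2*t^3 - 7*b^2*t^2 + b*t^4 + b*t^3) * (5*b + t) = -40*b^4*t^2 - 40*b^4*t - 43*b^3*t^3 - 43*b^3*t^2 - 2*b^2*t^4 - 2*b^2*t^3 + b*t^5 + b*t^4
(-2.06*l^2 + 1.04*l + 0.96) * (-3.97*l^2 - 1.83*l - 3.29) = 8.1782*l^4 - 0.359*l^3 + 1.063*l^2 - 5.1784*l - 3.1584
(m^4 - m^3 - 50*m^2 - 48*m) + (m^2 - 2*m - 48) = m^4 - m^3 - 49*m^2 - 50*m - 48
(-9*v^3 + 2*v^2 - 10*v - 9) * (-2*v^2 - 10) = 18*v^5 - 4*v^4 + 110*v^3 - 2*v^2 + 100*v + 90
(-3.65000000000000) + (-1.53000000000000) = -5.18000000000000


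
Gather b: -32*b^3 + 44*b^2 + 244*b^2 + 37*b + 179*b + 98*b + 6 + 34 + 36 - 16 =-32*b^3 + 288*b^2 + 314*b + 60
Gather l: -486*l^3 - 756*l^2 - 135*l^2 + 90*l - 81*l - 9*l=-486*l^3 - 891*l^2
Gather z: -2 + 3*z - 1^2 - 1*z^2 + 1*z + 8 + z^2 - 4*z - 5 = 0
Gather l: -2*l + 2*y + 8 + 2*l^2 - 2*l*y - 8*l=2*l^2 + l*(-2*y - 10) + 2*y + 8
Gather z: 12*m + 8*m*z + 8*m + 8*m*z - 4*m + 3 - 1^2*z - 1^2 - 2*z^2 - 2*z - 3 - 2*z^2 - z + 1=16*m - 4*z^2 + z*(16*m - 4)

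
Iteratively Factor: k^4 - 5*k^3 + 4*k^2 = (k)*(k^3 - 5*k^2 + 4*k) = k*(k - 4)*(k^2 - k) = k*(k - 4)*(k - 1)*(k)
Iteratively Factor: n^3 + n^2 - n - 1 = (n - 1)*(n^2 + 2*n + 1) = (n - 1)*(n + 1)*(n + 1)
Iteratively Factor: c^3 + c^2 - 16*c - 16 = (c + 4)*(c^2 - 3*c - 4) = (c - 4)*(c + 4)*(c + 1)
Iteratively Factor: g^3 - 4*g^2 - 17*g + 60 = (g - 3)*(g^2 - g - 20) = (g - 5)*(g - 3)*(g + 4)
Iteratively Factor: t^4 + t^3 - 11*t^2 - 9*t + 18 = (t + 3)*(t^3 - 2*t^2 - 5*t + 6) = (t - 3)*(t + 3)*(t^2 + t - 2) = (t - 3)*(t + 2)*(t + 3)*(t - 1)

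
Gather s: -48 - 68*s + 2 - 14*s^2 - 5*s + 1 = -14*s^2 - 73*s - 45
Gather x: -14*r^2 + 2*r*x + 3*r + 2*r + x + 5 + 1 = -14*r^2 + 5*r + x*(2*r + 1) + 6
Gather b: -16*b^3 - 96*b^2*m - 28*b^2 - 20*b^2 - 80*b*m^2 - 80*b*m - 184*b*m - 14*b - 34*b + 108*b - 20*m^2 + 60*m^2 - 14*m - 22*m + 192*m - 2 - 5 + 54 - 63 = -16*b^3 + b^2*(-96*m - 48) + b*(-80*m^2 - 264*m + 60) + 40*m^2 + 156*m - 16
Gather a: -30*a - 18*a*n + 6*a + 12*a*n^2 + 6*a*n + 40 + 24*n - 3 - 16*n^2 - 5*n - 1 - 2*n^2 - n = a*(12*n^2 - 12*n - 24) - 18*n^2 + 18*n + 36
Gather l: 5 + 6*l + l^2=l^2 + 6*l + 5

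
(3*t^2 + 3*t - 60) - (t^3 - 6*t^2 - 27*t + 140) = -t^3 + 9*t^2 + 30*t - 200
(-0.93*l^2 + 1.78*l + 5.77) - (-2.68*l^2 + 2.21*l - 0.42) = 1.75*l^2 - 0.43*l + 6.19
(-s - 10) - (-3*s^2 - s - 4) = 3*s^2 - 6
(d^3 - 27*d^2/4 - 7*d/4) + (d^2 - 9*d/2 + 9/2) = d^3 - 23*d^2/4 - 25*d/4 + 9/2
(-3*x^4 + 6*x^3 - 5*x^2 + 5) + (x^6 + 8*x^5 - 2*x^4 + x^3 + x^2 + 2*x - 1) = x^6 + 8*x^5 - 5*x^4 + 7*x^3 - 4*x^2 + 2*x + 4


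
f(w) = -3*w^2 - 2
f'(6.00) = -36.00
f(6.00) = -110.00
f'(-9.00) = 54.00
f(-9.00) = -245.00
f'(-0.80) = 4.80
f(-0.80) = -3.92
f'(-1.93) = 11.58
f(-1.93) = -13.17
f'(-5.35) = 32.10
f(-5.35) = -87.87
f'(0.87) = -5.22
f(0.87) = -4.27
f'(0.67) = -4.02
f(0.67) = -3.35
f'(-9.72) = 58.32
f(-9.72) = -285.44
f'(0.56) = -3.36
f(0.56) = -2.94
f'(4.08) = -24.48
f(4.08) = -51.94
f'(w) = -6*w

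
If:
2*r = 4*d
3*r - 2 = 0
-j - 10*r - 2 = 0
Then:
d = 1/3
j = -26/3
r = 2/3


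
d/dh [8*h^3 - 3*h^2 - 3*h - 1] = 24*h^2 - 6*h - 3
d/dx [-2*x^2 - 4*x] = -4*x - 4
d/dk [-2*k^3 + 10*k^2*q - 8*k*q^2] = -6*k^2 + 20*k*q - 8*q^2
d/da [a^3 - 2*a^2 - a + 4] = 3*a^2 - 4*a - 1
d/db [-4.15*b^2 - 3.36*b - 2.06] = -8.3*b - 3.36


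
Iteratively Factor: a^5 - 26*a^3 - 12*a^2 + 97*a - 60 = (a - 5)*(a^4 + 5*a^3 - a^2 - 17*a + 12) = (a - 5)*(a - 1)*(a^3 + 6*a^2 + 5*a - 12) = (a - 5)*(a - 1)^2*(a^2 + 7*a + 12) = (a - 5)*(a - 1)^2*(a + 4)*(a + 3)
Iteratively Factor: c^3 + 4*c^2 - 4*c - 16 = (c - 2)*(c^2 + 6*c + 8) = (c - 2)*(c + 2)*(c + 4)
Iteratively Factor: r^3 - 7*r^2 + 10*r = (r - 2)*(r^2 - 5*r) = (r - 5)*(r - 2)*(r)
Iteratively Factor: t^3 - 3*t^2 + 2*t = (t)*(t^2 - 3*t + 2) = t*(t - 1)*(t - 2)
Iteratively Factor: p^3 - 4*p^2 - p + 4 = (p - 4)*(p^2 - 1) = (p - 4)*(p + 1)*(p - 1)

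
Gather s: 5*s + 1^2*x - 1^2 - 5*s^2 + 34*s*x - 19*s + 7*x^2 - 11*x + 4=-5*s^2 + s*(34*x - 14) + 7*x^2 - 10*x + 3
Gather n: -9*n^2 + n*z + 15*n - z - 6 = -9*n^2 + n*(z + 15) - z - 6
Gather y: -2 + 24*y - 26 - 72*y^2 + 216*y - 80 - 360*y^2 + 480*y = -432*y^2 + 720*y - 108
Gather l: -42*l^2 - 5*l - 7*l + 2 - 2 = -42*l^2 - 12*l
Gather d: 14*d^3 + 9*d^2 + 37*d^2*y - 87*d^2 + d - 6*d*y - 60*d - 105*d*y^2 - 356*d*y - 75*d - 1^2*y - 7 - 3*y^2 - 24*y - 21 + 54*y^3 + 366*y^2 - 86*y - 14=14*d^3 + d^2*(37*y - 78) + d*(-105*y^2 - 362*y - 134) + 54*y^3 + 363*y^2 - 111*y - 42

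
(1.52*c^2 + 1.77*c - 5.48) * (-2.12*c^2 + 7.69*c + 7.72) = -3.2224*c^4 + 7.9364*c^3 + 36.9633*c^2 - 28.4768*c - 42.3056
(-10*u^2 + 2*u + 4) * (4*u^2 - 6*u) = -40*u^4 + 68*u^3 + 4*u^2 - 24*u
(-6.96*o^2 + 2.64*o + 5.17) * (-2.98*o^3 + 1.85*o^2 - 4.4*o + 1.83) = 20.7408*o^5 - 20.7432*o^4 + 20.1014*o^3 - 14.7883*o^2 - 17.9168*o + 9.4611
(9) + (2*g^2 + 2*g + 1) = 2*g^2 + 2*g + 10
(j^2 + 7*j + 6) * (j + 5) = j^3 + 12*j^2 + 41*j + 30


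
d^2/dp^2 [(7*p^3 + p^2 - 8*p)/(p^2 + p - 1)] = 2*(5*p^3 - 18*p^2 - 3*p - 7)/(p^6 + 3*p^5 - 5*p^3 + 3*p - 1)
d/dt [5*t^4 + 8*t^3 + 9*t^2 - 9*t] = 20*t^3 + 24*t^2 + 18*t - 9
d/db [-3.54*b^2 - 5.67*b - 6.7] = -7.08*b - 5.67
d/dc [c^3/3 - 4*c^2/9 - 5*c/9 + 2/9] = c^2 - 8*c/9 - 5/9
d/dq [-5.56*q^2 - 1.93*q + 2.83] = -11.12*q - 1.93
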